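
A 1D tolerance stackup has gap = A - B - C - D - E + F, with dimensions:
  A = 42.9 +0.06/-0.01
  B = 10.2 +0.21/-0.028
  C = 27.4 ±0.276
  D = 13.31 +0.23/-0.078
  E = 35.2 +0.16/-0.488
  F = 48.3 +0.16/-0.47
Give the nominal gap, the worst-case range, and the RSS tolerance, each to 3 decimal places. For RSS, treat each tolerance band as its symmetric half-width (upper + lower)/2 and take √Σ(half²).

Stack each dimension's contribution:
  +A: nom +42.900 → Σnom=42.900; wc +0.060/-0.010 → slack +0.060/-0.010; half-tol=0.035, Σhalf²=0.001225
  -B: nom -10.200 → Σnom=32.700; wc +0.028/-0.210 → slack +0.088/-0.220; half-tol=0.119, Σhalf²=0.015386
  -C: nom -27.400 → Σnom=5.300; wc +0.276/-0.276 → slack +0.364/-0.496; half-tol=0.276, Σhalf²=0.091562
  -D: nom -13.310 → Σnom=-8.010; wc +0.078/-0.230 → slack +0.442/-0.726; half-tol=0.154, Σhalf²=0.115278
  -E: nom -35.200 → Σnom=-43.210; wc +0.488/-0.160 → slack +0.930/-0.886; half-tol=0.324, Σhalf²=0.220254
  +F: nom +48.300 → Σnom=5.090; wc +0.160/-0.470 → slack +1.090/-1.356; half-tol=0.315, Σhalf²=0.319479
Nominal = 5.090. Worst-case = [5.090 - 1.356, 5.090 + 1.090] = [3.734, 6.180]. RSS = √0.319479 = 0.565.

nominal=5.090 wc=[3.734,6.180] rss=0.565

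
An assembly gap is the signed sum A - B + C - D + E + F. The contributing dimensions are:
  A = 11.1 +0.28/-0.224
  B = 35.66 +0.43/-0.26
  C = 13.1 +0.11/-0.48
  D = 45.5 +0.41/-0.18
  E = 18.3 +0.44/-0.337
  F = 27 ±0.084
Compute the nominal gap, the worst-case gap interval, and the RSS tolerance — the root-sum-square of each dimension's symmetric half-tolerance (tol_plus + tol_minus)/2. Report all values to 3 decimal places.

nominal=-11.660 wc=[-13.625,-10.306] rss=0.717

Stack each dimension's contribution:
  +A: nom +11.100 → Σnom=11.100; wc +0.280/-0.224 → slack +0.280/-0.224; half-tol=0.252, Σhalf²=0.063504
  -B: nom -35.660 → Σnom=-24.560; wc +0.260/-0.430 → slack +0.540/-0.654; half-tol=0.345, Σhalf²=0.182529
  +C: nom +13.100 → Σnom=-11.460; wc +0.110/-0.480 → slack +0.650/-1.134; half-tol=0.295, Σhalf²=0.269554
  -D: nom -45.500 → Σnom=-56.960; wc +0.180/-0.410 → slack +0.830/-1.544; half-tol=0.295, Σhalf²=0.356579
  +E: nom +18.300 → Σnom=-38.660; wc +0.440/-0.337 → slack +1.270/-1.881; half-tol=0.389, Σhalf²=0.507511
  +F: nom +27.000 → Σnom=-11.660; wc +0.084/-0.084 → slack +1.354/-1.965; half-tol=0.084, Σhalf²=0.514567
Nominal = -11.660. Worst-case = [-11.660 - 1.965, -11.660 + 1.354] = [-13.625, -10.306]. RSS = √0.514567 = 0.717.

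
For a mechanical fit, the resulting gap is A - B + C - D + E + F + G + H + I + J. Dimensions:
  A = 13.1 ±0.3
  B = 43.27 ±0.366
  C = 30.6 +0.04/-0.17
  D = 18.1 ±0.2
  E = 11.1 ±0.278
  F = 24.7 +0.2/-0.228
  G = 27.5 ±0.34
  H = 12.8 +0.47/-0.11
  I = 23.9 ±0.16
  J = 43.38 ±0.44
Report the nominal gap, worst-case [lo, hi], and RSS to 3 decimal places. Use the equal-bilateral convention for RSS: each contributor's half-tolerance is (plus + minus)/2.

Stack each dimension's contribution:
  +A: nom +13.100 → Σnom=13.100; wc +0.300/-0.300 → slack +0.300/-0.300; half-tol=0.300, Σhalf²=0.090000
  -B: nom -43.270 → Σnom=-30.170; wc +0.366/-0.366 → slack +0.666/-0.666; half-tol=0.366, Σhalf²=0.223956
  +C: nom +30.600 → Σnom=0.430; wc +0.040/-0.170 → slack +0.706/-0.836; half-tol=0.105, Σhalf²=0.234981
  -D: nom -18.100 → Σnom=-17.670; wc +0.200/-0.200 → slack +0.906/-1.036; half-tol=0.200, Σhalf²=0.274981
  +E: nom +11.100 → Σnom=-6.570; wc +0.278/-0.278 → slack +1.184/-1.314; half-tol=0.278, Σhalf²=0.352265
  +F: nom +24.700 → Σnom=18.130; wc +0.200/-0.228 → slack +1.384/-1.542; half-tol=0.214, Σhalf²=0.398061
  +G: nom +27.500 → Σnom=45.630; wc +0.340/-0.340 → slack +1.724/-1.882; half-tol=0.340, Σhalf²=0.513661
  +H: nom +12.800 → Σnom=58.430; wc +0.470/-0.110 → slack +2.194/-1.992; half-tol=0.290, Σhalf²=0.597761
  +I: nom +23.900 → Σnom=82.330; wc +0.160/-0.160 → slack +2.354/-2.152; half-tol=0.160, Σhalf²=0.623361
  +J: nom +43.380 → Σnom=125.710; wc +0.440/-0.440 → slack +2.794/-2.592; half-tol=0.440, Σhalf²=0.816961
Nominal = 125.710. Worst-case = [125.710 - 2.592, 125.710 + 2.794] = [123.118, 128.504]. RSS = √0.816961 = 0.904.

nominal=125.710 wc=[123.118,128.504] rss=0.904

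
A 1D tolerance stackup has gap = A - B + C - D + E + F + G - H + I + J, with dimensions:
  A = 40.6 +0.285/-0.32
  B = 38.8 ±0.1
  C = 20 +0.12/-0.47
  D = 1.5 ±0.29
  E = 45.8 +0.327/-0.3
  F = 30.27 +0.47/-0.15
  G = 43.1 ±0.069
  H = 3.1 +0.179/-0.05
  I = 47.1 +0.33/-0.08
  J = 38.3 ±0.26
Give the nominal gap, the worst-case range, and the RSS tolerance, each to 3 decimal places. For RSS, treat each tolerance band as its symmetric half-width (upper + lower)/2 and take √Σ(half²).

Stack each dimension's contribution:
  +A: nom +40.600 → Σnom=40.600; wc +0.285/-0.320 → slack +0.285/-0.320; half-tol=0.302, Σhalf²=0.091506
  -B: nom -38.800 → Σnom=1.800; wc +0.100/-0.100 → slack +0.385/-0.420; half-tol=0.100, Σhalf²=0.101506
  +C: nom +20.000 → Σnom=21.800; wc +0.120/-0.470 → slack +0.505/-0.890; half-tol=0.295, Σhalf²=0.188531
  -D: nom -1.500 → Σnom=20.300; wc +0.290/-0.290 → slack +0.795/-1.180; half-tol=0.290, Σhalf²=0.272631
  +E: nom +45.800 → Σnom=66.100; wc +0.327/-0.300 → slack +1.122/-1.480; half-tol=0.314, Σhalf²=0.370914
  +F: nom +30.270 → Σnom=96.370; wc +0.470/-0.150 → slack +1.592/-1.630; half-tol=0.310, Σhalf²=0.467014
  +G: nom +43.100 → Σnom=139.470; wc +0.069/-0.069 → slack +1.661/-1.699; half-tol=0.069, Σhalf²=0.471775
  -H: nom -3.100 → Σnom=136.370; wc +0.050/-0.179 → slack +1.711/-1.878; half-tol=0.114, Σhalf²=0.484885
  +I: nom +47.100 → Σnom=183.470; wc +0.330/-0.080 → slack +2.041/-1.958; half-tol=0.205, Σhalf²=0.526910
  +J: nom +38.300 → Σnom=221.770; wc +0.260/-0.260 → slack +2.301/-2.218; half-tol=0.260, Σhalf²=0.594510
Nominal = 221.770. Worst-case = [221.770 - 2.218, 221.770 + 2.301] = [219.552, 224.071]. RSS = √0.594510 = 0.771.

nominal=221.770 wc=[219.552,224.071] rss=0.771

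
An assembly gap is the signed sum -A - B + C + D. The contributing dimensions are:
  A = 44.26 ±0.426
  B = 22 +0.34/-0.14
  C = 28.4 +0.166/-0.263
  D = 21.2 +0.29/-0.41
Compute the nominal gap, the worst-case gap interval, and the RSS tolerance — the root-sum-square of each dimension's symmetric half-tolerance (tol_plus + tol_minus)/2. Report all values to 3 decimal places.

Stack each dimension's contribution:
  -A: nom -44.260 → Σnom=-44.260; wc +0.426/-0.426 → slack +0.426/-0.426; half-tol=0.426, Σhalf²=0.181476
  -B: nom -22.000 → Σnom=-66.260; wc +0.140/-0.340 → slack +0.566/-0.766; half-tol=0.240, Σhalf²=0.239076
  +C: nom +28.400 → Σnom=-37.860; wc +0.166/-0.263 → slack +0.732/-1.029; half-tol=0.215, Σhalf²=0.285086
  +D: nom +21.200 → Σnom=-16.660; wc +0.290/-0.410 → slack +1.022/-1.439; half-tol=0.350, Σhalf²=0.407586
Nominal = -16.660. Worst-case = [-16.660 - 1.439, -16.660 + 1.022] = [-18.099, -15.638]. RSS = √0.407586 = 0.638.

nominal=-16.660 wc=[-18.099,-15.638] rss=0.638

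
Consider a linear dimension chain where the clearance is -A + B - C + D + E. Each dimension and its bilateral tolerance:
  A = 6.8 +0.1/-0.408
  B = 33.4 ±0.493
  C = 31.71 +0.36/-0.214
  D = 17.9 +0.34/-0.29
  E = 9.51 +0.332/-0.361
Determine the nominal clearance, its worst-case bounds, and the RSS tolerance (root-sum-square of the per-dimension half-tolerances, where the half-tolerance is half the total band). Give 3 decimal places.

nominal=22.300 wc=[20.696,24.087] rss=0.781

Stack each dimension's contribution:
  -A: nom -6.800 → Σnom=-6.800; wc +0.408/-0.100 → slack +0.408/-0.100; half-tol=0.254, Σhalf²=0.064516
  +B: nom +33.400 → Σnom=26.600; wc +0.493/-0.493 → slack +0.901/-0.593; half-tol=0.493, Σhalf²=0.307565
  -C: nom -31.710 → Σnom=-5.110; wc +0.214/-0.360 → slack +1.115/-0.953; half-tol=0.287, Σhalf²=0.389934
  +D: nom +17.900 → Σnom=12.790; wc +0.340/-0.290 → slack +1.455/-1.243; half-tol=0.315, Σhalf²=0.489159
  +E: nom +9.510 → Σnom=22.300; wc +0.332/-0.361 → slack +1.787/-1.604; half-tol=0.347, Σhalf²=0.609221
Nominal = 22.300. Worst-case = [22.300 - 1.604, 22.300 + 1.787] = [20.696, 24.087]. RSS = √0.609221 = 0.781.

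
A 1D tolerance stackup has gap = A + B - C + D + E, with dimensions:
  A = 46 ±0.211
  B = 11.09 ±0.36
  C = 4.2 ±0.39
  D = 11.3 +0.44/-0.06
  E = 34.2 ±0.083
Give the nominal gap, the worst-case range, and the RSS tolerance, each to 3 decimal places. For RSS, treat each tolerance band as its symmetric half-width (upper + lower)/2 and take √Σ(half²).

nominal=98.390 wc=[97.286,99.874] rss=0.629

Stack each dimension's contribution:
  +A: nom +46.000 → Σnom=46.000; wc +0.211/-0.211 → slack +0.211/-0.211; half-tol=0.211, Σhalf²=0.044521
  +B: nom +11.090 → Σnom=57.090; wc +0.360/-0.360 → slack +0.571/-0.571; half-tol=0.360, Σhalf²=0.174121
  -C: nom -4.200 → Σnom=52.890; wc +0.390/-0.390 → slack +0.961/-0.961; half-tol=0.390, Σhalf²=0.326221
  +D: nom +11.300 → Σnom=64.190; wc +0.440/-0.060 → slack +1.401/-1.021; half-tol=0.250, Σhalf²=0.388721
  +E: nom +34.200 → Σnom=98.390; wc +0.083/-0.083 → slack +1.484/-1.104; half-tol=0.083, Σhalf²=0.395610
Nominal = 98.390. Worst-case = [98.390 - 1.104, 98.390 + 1.484] = [97.286, 99.874]. RSS = √0.395610 = 0.629.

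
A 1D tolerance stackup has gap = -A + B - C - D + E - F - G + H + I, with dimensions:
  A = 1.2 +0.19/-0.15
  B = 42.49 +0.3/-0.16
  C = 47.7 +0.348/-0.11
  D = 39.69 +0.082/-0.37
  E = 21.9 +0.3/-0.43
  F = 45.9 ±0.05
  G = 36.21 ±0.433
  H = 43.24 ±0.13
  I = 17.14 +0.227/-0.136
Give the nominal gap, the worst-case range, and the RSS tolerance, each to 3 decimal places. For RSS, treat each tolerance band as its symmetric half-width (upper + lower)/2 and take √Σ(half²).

Stack each dimension's contribution:
  -A: nom -1.200 → Σnom=-1.200; wc +0.150/-0.190 → slack +0.150/-0.190; half-tol=0.170, Σhalf²=0.028900
  +B: nom +42.490 → Σnom=41.290; wc +0.300/-0.160 → slack +0.450/-0.350; half-tol=0.230, Σhalf²=0.081800
  -C: nom -47.700 → Σnom=-6.410; wc +0.110/-0.348 → slack +0.560/-0.698; half-tol=0.229, Σhalf²=0.134241
  -D: nom -39.690 → Σnom=-46.100; wc +0.370/-0.082 → slack +0.930/-0.780; half-tol=0.226, Σhalf²=0.185317
  +E: nom +21.900 → Σnom=-24.200; wc +0.300/-0.430 → slack +1.230/-1.210; half-tol=0.365, Σhalf²=0.318542
  -F: nom -45.900 → Σnom=-70.100; wc +0.050/-0.050 → slack +1.280/-1.260; half-tol=0.050, Σhalf²=0.321042
  -G: nom -36.210 → Σnom=-106.310; wc +0.433/-0.433 → slack +1.713/-1.693; half-tol=0.433, Σhalf²=0.508531
  +H: nom +43.240 → Σnom=-63.070; wc +0.130/-0.130 → slack +1.843/-1.823; half-tol=0.130, Σhalf²=0.525431
  +I: nom +17.140 → Σnom=-45.930; wc +0.227/-0.136 → slack +2.070/-1.959; half-tol=0.181, Σhalf²=0.558373
Nominal = -45.930. Worst-case = [-45.930 - 1.959, -45.930 + 2.070] = [-47.889, -43.860]. RSS = √0.558373 = 0.747.

nominal=-45.930 wc=[-47.889,-43.860] rss=0.747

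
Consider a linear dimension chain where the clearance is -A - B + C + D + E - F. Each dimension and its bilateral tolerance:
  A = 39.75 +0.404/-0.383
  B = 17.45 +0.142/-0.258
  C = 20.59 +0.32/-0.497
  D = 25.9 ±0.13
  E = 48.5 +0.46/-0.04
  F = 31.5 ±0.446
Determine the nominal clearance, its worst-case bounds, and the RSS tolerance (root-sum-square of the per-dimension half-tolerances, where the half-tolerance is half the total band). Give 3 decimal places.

Stack each dimension's contribution:
  -A: nom -39.750 → Σnom=-39.750; wc +0.383/-0.404 → slack +0.383/-0.404; half-tol=0.394, Σhalf²=0.154842
  -B: nom -17.450 → Σnom=-57.200; wc +0.258/-0.142 → slack +0.641/-0.546; half-tol=0.200, Σhalf²=0.194842
  +C: nom +20.590 → Σnom=-36.610; wc +0.320/-0.497 → slack +0.961/-1.043; half-tol=0.408, Σhalf²=0.361714
  +D: nom +25.900 → Σnom=-10.710; wc +0.130/-0.130 → slack +1.091/-1.173; half-tol=0.130, Σhalf²=0.378615
  +E: nom +48.500 → Σnom=37.790; wc +0.460/-0.040 → slack +1.551/-1.213; half-tol=0.250, Σhalf²=0.441115
  -F: nom -31.500 → Σnom=6.290; wc +0.446/-0.446 → slack +1.997/-1.659; half-tol=0.446, Σhalf²=0.640031
Nominal = 6.290. Worst-case = [6.290 - 1.659, 6.290 + 1.997] = [4.631, 8.287]. RSS = √0.640031 = 0.800.

nominal=6.290 wc=[4.631,8.287] rss=0.800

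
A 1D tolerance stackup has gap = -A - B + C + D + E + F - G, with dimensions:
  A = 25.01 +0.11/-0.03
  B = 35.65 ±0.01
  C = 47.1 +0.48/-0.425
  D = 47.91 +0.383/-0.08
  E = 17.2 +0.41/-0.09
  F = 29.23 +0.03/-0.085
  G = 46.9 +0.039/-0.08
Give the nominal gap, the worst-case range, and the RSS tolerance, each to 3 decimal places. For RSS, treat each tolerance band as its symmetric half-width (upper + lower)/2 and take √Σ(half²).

nominal=33.880 wc=[33.041,35.303] rss=0.577

Stack each dimension's contribution:
  -A: nom -25.010 → Σnom=-25.010; wc +0.030/-0.110 → slack +0.030/-0.110; half-tol=0.070, Σhalf²=0.004900
  -B: nom -35.650 → Σnom=-60.660; wc +0.010/-0.010 → slack +0.040/-0.120; half-tol=0.010, Σhalf²=0.005000
  +C: nom +47.100 → Σnom=-13.560; wc +0.480/-0.425 → slack +0.520/-0.545; half-tol=0.453, Σhalf²=0.209756
  +D: nom +47.910 → Σnom=34.350; wc +0.383/-0.080 → slack +0.903/-0.625; half-tol=0.232, Σhalf²=0.263348
  +E: nom +17.200 → Σnom=51.550; wc +0.410/-0.090 → slack +1.313/-0.715; half-tol=0.250, Σhalf²=0.325848
  +F: nom +29.230 → Σnom=80.780; wc +0.030/-0.085 → slack +1.343/-0.800; half-tol=0.058, Σhalf²=0.329155
  -G: nom -46.900 → Σnom=33.880; wc +0.080/-0.039 → slack +1.423/-0.839; half-tol=0.059, Σhalf²=0.332695
Nominal = 33.880. Worst-case = [33.880 - 0.839, 33.880 + 1.423] = [33.041, 35.303]. RSS = √0.332695 = 0.577.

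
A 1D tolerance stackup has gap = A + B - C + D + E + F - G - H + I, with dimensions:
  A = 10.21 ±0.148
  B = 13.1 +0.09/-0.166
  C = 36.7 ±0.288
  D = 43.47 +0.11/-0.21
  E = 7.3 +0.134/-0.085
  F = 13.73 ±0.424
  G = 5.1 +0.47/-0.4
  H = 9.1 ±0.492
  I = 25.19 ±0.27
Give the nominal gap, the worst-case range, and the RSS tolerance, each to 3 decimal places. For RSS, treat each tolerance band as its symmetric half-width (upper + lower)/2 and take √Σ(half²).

Stack each dimension's contribution:
  +A: nom +10.210 → Σnom=10.210; wc +0.148/-0.148 → slack +0.148/-0.148; half-tol=0.148, Σhalf²=0.021904
  +B: nom +13.100 → Σnom=23.310; wc +0.090/-0.166 → slack +0.238/-0.314; half-tol=0.128, Σhalf²=0.038288
  -C: nom -36.700 → Σnom=-13.390; wc +0.288/-0.288 → slack +0.526/-0.602; half-tol=0.288, Σhalf²=0.121232
  +D: nom +43.470 → Σnom=30.080; wc +0.110/-0.210 → slack +0.636/-0.812; half-tol=0.160, Σhalf²=0.146832
  +E: nom +7.300 → Σnom=37.380; wc +0.134/-0.085 → slack +0.770/-0.897; half-tol=0.110, Σhalf²=0.158822
  +F: nom +13.730 → Σnom=51.110; wc +0.424/-0.424 → slack +1.194/-1.321; half-tol=0.424, Σhalf²=0.338598
  -G: nom -5.100 → Σnom=46.010; wc +0.400/-0.470 → slack +1.594/-1.791; half-tol=0.435, Σhalf²=0.527823
  -H: nom -9.100 → Σnom=36.910; wc +0.492/-0.492 → slack +2.086/-2.283; half-tol=0.492, Σhalf²=0.769887
  +I: nom +25.190 → Σnom=62.100; wc +0.270/-0.270 → slack +2.356/-2.553; half-tol=0.270, Σhalf²=0.842787
Nominal = 62.100. Worst-case = [62.100 - 2.553, 62.100 + 2.356] = [59.547, 64.456]. RSS = √0.842787 = 0.918.

nominal=62.100 wc=[59.547,64.456] rss=0.918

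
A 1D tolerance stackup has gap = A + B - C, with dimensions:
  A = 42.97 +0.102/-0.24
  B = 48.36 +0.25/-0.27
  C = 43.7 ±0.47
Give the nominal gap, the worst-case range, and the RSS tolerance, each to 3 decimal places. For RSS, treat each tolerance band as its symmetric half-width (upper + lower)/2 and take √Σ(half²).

Stack each dimension's contribution:
  +A: nom +42.970 → Σnom=42.970; wc +0.102/-0.240 → slack +0.102/-0.240; half-tol=0.171, Σhalf²=0.029241
  +B: nom +48.360 → Σnom=91.330; wc +0.250/-0.270 → slack +0.352/-0.510; half-tol=0.260, Σhalf²=0.096841
  -C: nom -43.700 → Σnom=47.630; wc +0.470/-0.470 → slack +0.822/-0.980; half-tol=0.470, Σhalf²=0.317741
Nominal = 47.630. Worst-case = [47.630 - 0.980, 47.630 + 0.822] = [46.650, 48.452]. RSS = √0.317741 = 0.564.

nominal=47.630 wc=[46.650,48.452] rss=0.564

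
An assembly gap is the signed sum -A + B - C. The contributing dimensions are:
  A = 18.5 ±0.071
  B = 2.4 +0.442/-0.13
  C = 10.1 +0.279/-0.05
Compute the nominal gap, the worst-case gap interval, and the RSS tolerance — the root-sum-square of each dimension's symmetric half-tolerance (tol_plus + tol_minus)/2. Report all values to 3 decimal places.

nominal=-26.200 wc=[-26.680,-25.637] rss=0.337

Stack each dimension's contribution:
  -A: nom -18.500 → Σnom=-18.500; wc +0.071/-0.071 → slack +0.071/-0.071; half-tol=0.071, Σhalf²=0.005041
  +B: nom +2.400 → Σnom=-16.100; wc +0.442/-0.130 → slack +0.513/-0.201; half-tol=0.286, Σhalf²=0.086837
  -C: nom -10.100 → Σnom=-26.200; wc +0.050/-0.279 → slack +0.563/-0.480; half-tol=0.165, Σhalf²=0.113897
Nominal = -26.200. Worst-case = [-26.200 - 0.480, -26.200 + 0.563] = [-26.680, -25.637]. RSS = √0.113897 = 0.337.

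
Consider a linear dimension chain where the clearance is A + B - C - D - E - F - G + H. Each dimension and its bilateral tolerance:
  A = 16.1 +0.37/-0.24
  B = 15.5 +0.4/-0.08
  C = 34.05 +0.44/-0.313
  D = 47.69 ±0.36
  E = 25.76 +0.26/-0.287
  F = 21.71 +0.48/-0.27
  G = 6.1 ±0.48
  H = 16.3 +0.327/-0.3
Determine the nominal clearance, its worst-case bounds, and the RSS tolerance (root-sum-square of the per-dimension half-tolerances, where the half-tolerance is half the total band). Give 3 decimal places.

Stack each dimension's contribution:
  +A: nom +16.100 → Σnom=16.100; wc +0.370/-0.240 → slack +0.370/-0.240; half-tol=0.305, Σhalf²=0.093025
  +B: nom +15.500 → Σnom=31.600; wc +0.400/-0.080 → slack +0.770/-0.320; half-tol=0.240, Σhalf²=0.150625
  -C: nom -34.050 → Σnom=-2.450; wc +0.313/-0.440 → slack +1.083/-0.760; half-tol=0.377, Σhalf²=0.292377
  -D: nom -47.690 → Σnom=-50.140; wc +0.360/-0.360 → slack +1.443/-1.120; half-tol=0.360, Σhalf²=0.421977
  -E: nom -25.760 → Σnom=-75.900; wc +0.287/-0.260 → slack +1.730/-1.380; half-tol=0.273, Σhalf²=0.496780
  -F: nom -21.710 → Σnom=-97.610; wc +0.270/-0.480 → slack +2.000/-1.860; half-tol=0.375, Σhalf²=0.637405
  -G: nom -6.100 → Σnom=-103.710; wc +0.480/-0.480 → slack +2.480/-2.340; half-tol=0.480, Σhalf²=0.867805
  +H: nom +16.300 → Σnom=-87.410; wc +0.327/-0.300 → slack +2.807/-2.640; half-tol=0.314, Σhalf²=0.966087
Nominal = -87.410. Worst-case = [-87.410 - 2.640, -87.410 + 2.807] = [-90.050, -84.603]. RSS = √0.966087 = 0.983.

nominal=-87.410 wc=[-90.050,-84.603] rss=0.983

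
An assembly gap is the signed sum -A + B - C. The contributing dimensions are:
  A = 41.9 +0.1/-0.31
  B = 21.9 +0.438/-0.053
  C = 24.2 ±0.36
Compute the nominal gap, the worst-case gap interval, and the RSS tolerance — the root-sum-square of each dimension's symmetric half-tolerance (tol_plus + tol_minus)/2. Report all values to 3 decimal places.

Stack each dimension's contribution:
  -A: nom -41.900 → Σnom=-41.900; wc +0.310/-0.100 → slack +0.310/-0.100; half-tol=0.205, Σhalf²=0.042025
  +B: nom +21.900 → Σnom=-20.000; wc +0.438/-0.053 → slack +0.748/-0.153; half-tol=0.245, Σhalf²=0.102295
  -C: nom -24.200 → Σnom=-44.200; wc +0.360/-0.360 → slack +1.108/-0.513; half-tol=0.360, Σhalf²=0.231895
Nominal = -44.200. Worst-case = [-44.200 - 0.513, -44.200 + 1.108] = [-44.713, -43.092]. RSS = √0.231895 = 0.482.

nominal=-44.200 wc=[-44.713,-43.092] rss=0.482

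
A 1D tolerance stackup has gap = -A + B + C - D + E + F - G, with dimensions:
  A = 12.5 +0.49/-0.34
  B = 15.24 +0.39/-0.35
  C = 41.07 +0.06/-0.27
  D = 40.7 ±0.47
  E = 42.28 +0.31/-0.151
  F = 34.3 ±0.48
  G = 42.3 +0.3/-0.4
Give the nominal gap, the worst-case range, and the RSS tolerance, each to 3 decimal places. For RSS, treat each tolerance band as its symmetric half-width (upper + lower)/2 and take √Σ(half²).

Stack each dimension's contribution:
  -A: nom -12.500 → Σnom=-12.500; wc +0.340/-0.490 → slack +0.340/-0.490; half-tol=0.415, Σhalf²=0.172225
  +B: nom +15.240 → Σnom=2.740; wc +0.390/-0.350 → slack +0.730/-0.840; half-tol=0.370, Σhalf²=0.309125
  +C: nom +41.070 → Σnom=43.810; wc +0.060/-0.270 → slack +0.790/-1.110; half-tol=0.165, Σhalf²=0.336350
  -D: nom -40.700 → Σnom=3.110; wc +0.470/-0.470 → slack +1.260/-1.580; half-tol=0.470, Σhalf²=0.557250
  +E: nom +42.280 → Σnom=45.390; wc +0.310/-0.151 → slack +1.570/-1.731; half-tol=0.230, Σhalf²=0.610380
  +F: nom +34.300 → Σnom=79.690; wc +0.480/-0.480 → slack +2.050/-2.211; half-tol=0.480, Σhalf²=0.840780
  -G: nom -42.300 → Σnom=37.390; wc +0.400/-0.300 → slack +2.450/-2.511; half-tol=0.350, Σhalf²=0.963280
Nominal = 37.390. Worst-case = [37.390 - 2.511, 37.390 + 2.450] = [34.879, 39.840]. RSS = √0.963280 = 0.981.

nominal=37.390 wc=[34.879,39.840] rss=0.981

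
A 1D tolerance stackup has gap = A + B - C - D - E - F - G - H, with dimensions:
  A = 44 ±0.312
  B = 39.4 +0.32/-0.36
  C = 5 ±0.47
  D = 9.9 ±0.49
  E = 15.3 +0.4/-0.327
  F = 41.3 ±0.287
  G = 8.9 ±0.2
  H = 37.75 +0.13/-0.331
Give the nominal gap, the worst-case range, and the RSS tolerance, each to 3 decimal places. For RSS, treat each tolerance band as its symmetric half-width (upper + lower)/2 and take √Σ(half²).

nominal=-34.750 wc=[-37.399,-32.013] rss=0.991

Stack each dimension's contribution:
  +A: nom +44.000 → Σnom=44.000; wc +0.312/-0.312 → slack +0.312/-0.312; half-tol=0.312, Σhalf²=0.097344
  +B: nom +39.400 → Σnom=83.400; wc +0.320/-0.360 → slack +0.632/-0.672; half-tol=0.340, Σhalf²=0.212944
  -C: nom -5.000 → Σnom=78.400; wc +0.470/-0.470 → slack +1.102/-1.142; half-tol=0.470, Σhalf²=0.433844
  -D: nom -9.900 → Σnom=68.500; wc +0.490/-0.490 → slack +1.592/-1.632; half-tol=0.490, Σhalf²=0.673944
  -E: nom -15.300 → Σnom=53.200; wc +0.327/-0.400 → slack +1.919/-2.032; half-tol=0.364, Σhalf²=0.806076
  -F: nom -41.300 → Σnom=11.900; wc +0.287/-0.287 → slack +2.206/-2.319; half-tol=0.287, Σhalf²=0.888445
  -G: nom -8.900 → Σnom=3.000; wc +0.200/-0.200 → slack +2.406/-2.519; half-tol=0.200, Σhalf²=0.928445
  -H: nom -37.750 → Σnom=-34.750; wc +0.331/-0.130 → slack +2.737/-2.649; half-tol=0.231, Σhalf²=0.981576
Nominal = -34.750. Worst-case = [-34.750 - 2.649, -34.750 + 2.737] = [-37.399, -32.013]. RSS = √0.981576 = 0.991.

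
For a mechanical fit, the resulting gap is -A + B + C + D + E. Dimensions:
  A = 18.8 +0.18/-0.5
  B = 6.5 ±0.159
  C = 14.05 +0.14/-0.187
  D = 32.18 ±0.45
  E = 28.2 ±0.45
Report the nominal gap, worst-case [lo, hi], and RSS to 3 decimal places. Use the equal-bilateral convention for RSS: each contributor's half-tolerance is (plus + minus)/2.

Stack each dimension's contribution:
  -A: nom -18.800 → Σnom=-18.800; wc +0.500/-0.180 → slack +0.500/-0.180; half-tol=0.340, Σhalf²=0.115600
  +B: nom +6.500 → Σnom=-12.300; wc +0.159/-0.159 → slack +0.659/-0.339; half-tol=0.159, Σhalf²=0.140881
  +C: nom +14.050 → Σnom=1.750; wc +0.140/-0.187 → slack +0.799/-0.526; half-tol=0.164, Σhalf²=0.167613
  +D: nom +32.180 → Σnom=33.930; wc +0.450/-0.450 → slack +1.249/-0.976; half-tol=0.450, Σhalf²=0.370113
  +E: nom +28.200 → Σnom=62.130; wc +0.450/-0.450 → slack +1.699/-1.426; half-tol=0.450, Σhalf²=0.572613
Nominal = 62.130. Worst-case = [62.130 - 1.426, 62.130 + 1.699] = [60.704, 63.829]. RSS = √0.572613 = 0.757.

nominal=62.130 wc=[60.704,63.829] rss=0.757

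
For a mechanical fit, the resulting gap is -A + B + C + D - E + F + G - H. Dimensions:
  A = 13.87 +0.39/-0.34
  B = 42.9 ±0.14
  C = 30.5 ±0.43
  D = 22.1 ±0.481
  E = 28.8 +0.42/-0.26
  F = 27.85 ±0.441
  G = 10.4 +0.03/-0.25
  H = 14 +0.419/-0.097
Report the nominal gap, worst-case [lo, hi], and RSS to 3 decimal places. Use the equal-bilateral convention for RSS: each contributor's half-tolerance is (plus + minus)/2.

Stack each dimension's contribution:
  -A: nom -13.870 → Σnom=-13.870; wc +0.340/-0.390 → slack +0.340/-0.390; half-tol=0.365, Σhalf²=0.133225
  +B: nom +42.900 → Σnom=29.030; wc +0.140/-0.140 → slack +0.480/-0.530; half-tol=0.140, Σhalf²=0.152825
  +C: nom +30.500 → Σnom=59.530; wc +0.430/-0.430 → slack +0.910/-0.960; half-tol=0.430, Σhalf²=0.337725
  +D: nom +22.100 → Σnom=81.630; wc +0.481/-0.481 → slack +1.391/-1.441; half-tol=0.481, Σhalf²=0.569086
  -E: nom -28.800 → Σnom=52.830; wc +0.260/-0.420 → slack +1.651/-1.861; half-tol=0.340, Σhalf²=0.684686
  +F: nom +27.850 → Σnom=80.680; wc +0.441/-0.441 → slack +2.092/-2.302; half-tol=0.441, Σhalf²=0.879167
  +G: nom +10.400 → Σnom=91.080; wc +0.030/-0.250 → slack +2.122/-2.552; half-tol=0.140, Σhalf²=0.898767
  -H: nom -14.000 → Σnom=77.080; wc +0.097/-0.419 → slack +2.219/-2.971; half-tol=0.258, Σhalf²=0.965331
Nominal = 77.080. Worst-case = [77.080 - 2.971, 77.080 + 2.219] = [74.109, 79.299]. RSS = √0.965331 = 0.983.

nominal=77.080 wc=[74.109,79.299] rss=0.983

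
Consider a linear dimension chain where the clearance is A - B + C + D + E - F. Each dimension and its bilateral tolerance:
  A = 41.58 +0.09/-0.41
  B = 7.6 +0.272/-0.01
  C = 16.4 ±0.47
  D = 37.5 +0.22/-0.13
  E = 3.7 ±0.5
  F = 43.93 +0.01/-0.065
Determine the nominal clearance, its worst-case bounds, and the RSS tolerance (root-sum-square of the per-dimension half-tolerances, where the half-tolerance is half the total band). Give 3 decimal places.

Stack each dimension's contribution:
  +A: nom +41.580 → Σnom=41.580; wc +0.090/-0.410 → slack +0.090/-0.410; half-tol=0.250, Σhalf²=0.062500
  -B: nom -7.600 → Σnom=33.980; wc +0.010/-0.272 → slack +0.100/-0.682; half-tol=0.141, Σhalf²=0.082381
  +C: nom +16.400 → Σnom=50.380; wc +0.470/-0.470 → slack +0.570/-1.152; half-tol=0.470, Σhalf²=0.303281
  +D: nom +37.500 → Σnom=87.880; wc +0.220/-0.130 → slack +0.790/-1.282; half-tol=0.175, Σhalf²=0.333906
  +E: nom +3.700 → Σnom=91.580; wc +0.500/-0.500 → slack +1.290/-1.782; half-tol=0.500, Σhalf²=0.583906
  -F: nom -43.930 → Σnom=47.650; wc +0.065/-0.010 → slack +1.355/-1.792; half-tol=0.037, Σhalf²=0.585312
Nominal = 47.650. Worst-case = [47.650 - 1.792, 47.650 + 1.355] = [45.858, 49.005]. RSS = √0.585312 = 0.765.

nominal=47.650 wc=[45.858,49.005] rss=0.765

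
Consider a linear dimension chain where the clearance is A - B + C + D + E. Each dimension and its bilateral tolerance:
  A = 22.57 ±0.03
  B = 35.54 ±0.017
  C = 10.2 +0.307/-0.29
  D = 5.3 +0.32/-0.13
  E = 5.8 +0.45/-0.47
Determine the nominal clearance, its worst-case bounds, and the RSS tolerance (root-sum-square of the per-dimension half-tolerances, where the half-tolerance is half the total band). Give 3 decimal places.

nominal=8.330 wc=[7.393,9.454] rss=0.594

Stack each dimension's contribution:
  +A: nom +22.570 → Σnom=22.570; wc +0.030/-0.030 → slack +0.030/-0.030; half-tol=0.030, Σhalf²=0.000900
  -B: nom -35.540 → Σnom=-12.970; wc +0.017/-0.017 → slack +0.047/-0.047; half-tol=0.017, Σhalf²=0.001189
  +C: nom +10.200 → Σnom=-2.770; wc +0.307/-0.290 → slack +0.354/-0.337; half-tol=0.298, Σhalf²=0.090291
  +D: nom +5.300 → Σnom=2.530; wc +0.320/-0.130 → slack +0.674/-0.467; half-tol=0.225, Σhalf²=0.140916
  +E: nom +5.800 → Σnom=8.330; wc +0.450/-0.470 → slack +1.124/-0.937; half-tol=0.460, Σhalf²=0.352516
Nominal = 8.330. Worst-case = [8.330 - 0.937, 8.330 + 1.124] = [7.393, 9.454]. RSS = √0.352516 = 0.594.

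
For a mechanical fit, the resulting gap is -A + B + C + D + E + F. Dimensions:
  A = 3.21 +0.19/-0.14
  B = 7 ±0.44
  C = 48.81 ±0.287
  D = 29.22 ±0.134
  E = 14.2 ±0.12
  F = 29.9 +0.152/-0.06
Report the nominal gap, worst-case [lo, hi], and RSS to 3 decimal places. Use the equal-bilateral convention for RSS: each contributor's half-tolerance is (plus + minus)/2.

Stack each dimension's contribution:
  -A: nom -3.210 → Σnom=-3.210; wc +0.140/-0.190 → slack +0.140/-0.190; half-tol=0.165, Σhalf²=0.027225
  +B: nom +7.000 → Σnom=3.790; wc +0.440/-0.440 → slack +0.580/-0.630; half-tol=0.440, Σhalf²=0.220825
  +C: nom +48.810 → Σnom=52.600; wc +0.287/-0.287 → slack +0.867/-0.917; half-tol=0.287, Σhalf²=0.303194
  +D: nom +29.220 → Σnom=81.820; wc +0.134/-0.134 → slack +1.001/-1.051; half-tol=0.134, Σhalf²=0.321150
  +E: nom +14.200 → Σnom=96.020; wc +0.120/-0.120 → slack +1.121/-1.171; half-tol=0.120, Σhalf²=0.335550
  +F: nom +29.900 → Σnom=125.920; wc +0.152/-0.060 → slack +1.273/-1.231; half-tol=0.106, Σhalf²=0.346786
Nominal = 125.920. Worst-case = [125.920 - 1.231, 125.920 + 1.273] = [124.689, 127.193]. RSS = √0.346786 = 0.589.

nominal=125.920 wc=[124.689,127.193] rss=0.589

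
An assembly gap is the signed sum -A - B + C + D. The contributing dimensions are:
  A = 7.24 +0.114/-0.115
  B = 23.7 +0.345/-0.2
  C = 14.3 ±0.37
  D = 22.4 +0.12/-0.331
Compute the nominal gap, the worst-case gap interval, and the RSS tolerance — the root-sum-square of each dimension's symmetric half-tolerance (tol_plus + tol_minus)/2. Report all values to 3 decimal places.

nominal=5.760 wc=[4.600,6.565] rss=0.525

Stack each dimension's contribution:
  -A: nom -7.240 → Σnom=-7.240; wc +0.115/-0.114 → slack +0.115/-0.114; half-tol=0.115, Σhalf²=0.013110
  -B: nom -23.700 → Σnom=-30.940; wc +0.200/-0.345 → slack +0.315/-0.459; half-tol=0.272, Σhalf²=0.087366
  +C: nom +14.300 → Σnom=-16.640; wc +0.370/-0.370 → slack +0.685/-0.829; half-tol=0.370, Σhalf²=0.224266
  +D: nom +22.400 → Σnom=5.760; wc +0.120/-0.331 → slack +0.805/-1.160; half-tol=0.226, Σhalf²=0.275117
Nominal = 5.760. Worst-case = [5.760 - 1.160, 5.760 + 0.805] = [4.600, 6.565]. RSS = √0.275117 = 0.525.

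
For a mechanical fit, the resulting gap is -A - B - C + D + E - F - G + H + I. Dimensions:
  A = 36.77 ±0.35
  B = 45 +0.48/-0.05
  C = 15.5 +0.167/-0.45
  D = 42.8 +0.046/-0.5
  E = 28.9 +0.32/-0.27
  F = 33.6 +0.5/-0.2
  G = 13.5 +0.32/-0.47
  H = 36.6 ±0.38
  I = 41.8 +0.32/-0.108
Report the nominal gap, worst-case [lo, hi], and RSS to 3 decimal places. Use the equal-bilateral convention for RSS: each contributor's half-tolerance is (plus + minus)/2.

Stack each dimension's contribution:
  -A: nom -36.770 → Σnom=-36.770; wc +0.350/-0.350 → slack +0.350/-0.350; half-tol=0.350, Σhalf²=0.122500
  -B: nom -45.000 → Σnom=-81.770; wc +0.050/-0.480 → slack +0.400/-0.830; half-tol=0.265, Σhalf²=0.192725
  -C: nom -15.500 → Σnom=-97.270; wc +0.450/-0.167 → slack +0.850/-0.997; half-tol=0.308, Σhalf²=0.287897
  +D: nom +42.800 → Σnom=-54.470; wc +0.046/-0.500 → slack +0.896/-1.497; half-tol=0.273, Σhalf²=0.362426
  +E: nom +28.900 → Σnom=-25.570; wc +0.320/-0.270 → slack +1.216/-1.767; half-tol=0.295, Σhalf²=0.449451
  -F: nom -33.600 → Σnom=-59.170; wc +0.200/-0.500 → slack +1.416/-2.267; half-tol=0.350, Σhalf²=0.571951
  -G: nom -13.500 → Σnom=-72.670; wc +0.470/-0.320 → slack +1.886/-2.587; half-tol=0.395, Σhalf²=0.727976
  +H: nom +36.600 → Σnom=-36.070; wc +0.380/-0.380 → slack +2.266/-2.967; half-tol=0.380, Σhalf²=0.872376
  +I: nom +41.800 → Σnom=5.730; wc +0.320/-0.108 → slack +2.586/-3.075; half-tol=0.214, Σhalf²=0.918172
Nominal = 5.730. Worst-case = [5.730 - 3.075, 5.730 + 2.586] = [2.655, 8.316]. RSS = √0.918172 = 0.958.

nominal=5.730 wc=[2.655,8.316] rss=0.958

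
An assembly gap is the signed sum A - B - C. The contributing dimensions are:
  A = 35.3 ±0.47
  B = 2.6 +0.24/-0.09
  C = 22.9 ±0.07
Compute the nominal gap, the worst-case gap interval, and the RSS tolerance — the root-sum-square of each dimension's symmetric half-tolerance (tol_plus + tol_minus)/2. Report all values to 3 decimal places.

Stack each dimension's contribution:
  +A: nom +35.300 → Σnom=35.300; wc +0.470/-0.470 → slack +0.470/-0.470; half-tol=0.470, Σhalf²=0.220900
  -B: nom -2.600 → Σnom=32.700; wc +0.090/-0.240 → slack +0.560/-0.710; half-tol=0.165, Σhalf²=0.248125
  -C: nom -22.900 → Σnom=9.800; wc +0.070/-0.070 → slack +0.630/-0.780; half-tol=0.070, Σhalf²=0.253025
Nominal = 9.800. Worst-case = [9.800 - 0.780, 9.800 + 0.630] = [9.020, 10.430]. RSS = √0.253025 = 0.503.

nominal=9.800 wc=[9.020,10.430] rss=0.503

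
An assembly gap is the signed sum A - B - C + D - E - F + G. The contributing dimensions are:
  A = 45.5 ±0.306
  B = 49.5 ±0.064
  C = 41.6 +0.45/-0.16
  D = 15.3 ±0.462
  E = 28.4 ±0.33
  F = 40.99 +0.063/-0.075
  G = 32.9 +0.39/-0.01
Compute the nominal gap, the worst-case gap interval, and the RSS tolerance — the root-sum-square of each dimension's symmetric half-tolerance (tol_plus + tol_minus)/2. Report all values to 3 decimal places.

Stack each dimension's contribution:
  +A: nom +45.500 → Σnom=45.500; wc +0.306/-0.306 → slack +0.306/-0.306; half-tol=0.306, Σhalf²=0.093636
  -B: nom -49.500 → Σnom=-4.000; wc +0.064/-0.064 → slack +0.370/-0.370; half-tol=0.064, Σhalf²=0.097732
  -C: nom -41.600 → Σnom=-45.600; wc +0.160/-0.450 → slack +0.530/-0.820; half-tol=0.305, Σhalf²=0.190757
  +D: nom +15.300 → Σnom=-30.300; wc +0.462/-0.462 → slack +0.992/-1.282; half-tol=0.462, Σhalf²=0.404201
  -E: nom -28.400 → Σnom=-58.700; wc +0.330/-0.330 → slack +1.322/-1.612; half-tol=0.330, Σhalf²=0.513101
  -F: nom -40.990 → Σnom=-99.690; wc +0.075/-0.063 → slack +1.397/-1.675; half-tol=0.069, Σhalf²=0.517862
  +G: nom +32.900 → Σnom=-66.790; wc +0.390/-0.010 → slack +1.787/-1.685; half-tol=0.200, Σhalf²=0.557862
Nominal = -66.790. Worst-case = [-66.790 - 1.685, -66.790 + 1.787] = [-68.475, -65.003]. RSS = √0.557862 = 0.747.

nominal=-66.790 wc=[-68.475,-65.003] rss=0.747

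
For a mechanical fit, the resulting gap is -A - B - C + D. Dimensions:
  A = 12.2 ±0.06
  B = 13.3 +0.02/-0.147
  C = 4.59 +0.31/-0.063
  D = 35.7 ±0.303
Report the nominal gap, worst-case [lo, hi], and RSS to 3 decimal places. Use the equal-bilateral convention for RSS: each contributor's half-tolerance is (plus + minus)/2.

Stack each dimension's contribution:
  -A: nom -12.200 → Σnom=-12.200; wc +0.060/-0.060 → slack +0.060/-0.060; half-tol=0.060, Σhalf²=0.003600
  -B: nom -13.300 → Σnom=-25.500; wc +0.147/-0.020 → slack +0.207/-0.080; half-tol=0.083, Σhalf²=0.010572
  -C: nom -4.590 → Σnom=-30.090; wc +0.063/-0.310 → slack +0.270/-0.390; half-tol=0.186, Σhalf²=0.045354
  +D: nom +35.700 → Σnom=5.610; wc +0.303/-0.303 → slack +0.573/-0.693; half-tol=0.303, Σhalf²=0.137163
Nominal = 5.610. Worst-case = [5.610 - 0.693, 5.610 + 0.573] = [4.917, 6.183]. RSS = √0.137163 = 0.370.

nominal=5.610 wc=[4.917,6.183] rss=0.370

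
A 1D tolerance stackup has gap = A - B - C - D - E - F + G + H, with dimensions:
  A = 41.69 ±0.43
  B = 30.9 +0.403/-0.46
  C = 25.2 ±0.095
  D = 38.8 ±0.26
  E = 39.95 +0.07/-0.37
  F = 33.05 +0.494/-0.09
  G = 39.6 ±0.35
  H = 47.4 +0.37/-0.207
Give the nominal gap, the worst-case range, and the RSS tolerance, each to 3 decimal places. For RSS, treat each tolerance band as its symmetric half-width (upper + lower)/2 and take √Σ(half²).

nominal=-39.210 wc=[-41.519,-36.785] rss=0.887

Stack each dimension's contribution:
  +A: nom +41.690 → Σnom=41.690; wc +0.430/-0.430 → slack +0.430/-0.430; half-tol=0.430, Σhalf²=0.184900
  -B: nom -30.900 → Σnom=10.790; wc +0.460/-0.403 → slack +0.890/-0.833; half-tol=0.431, Σhalf²=0.371092
  -C: nom -25.200 → Σnom=-14.410; wc +0.095/-0.095 → slack +0.985/-0.928; half-tol=0.095, Σhalf²=0.380117
  -D: nom -38.800 → Σnom=-53.210; wc +0.260/-0.260 → slack +1.245/-1.188; half-tol=0.260, Σhalf²=0.447717
  -E: nom -39.950 → Σnom=-93.160; wc +0.370/-0.070 → slack +1.615/-1.258; half-tol=0.220, Σhalf²=0.496117
  -F: nom -33.050 → Σnom=-126.210; wc +0.090/-0.494 → slack +1.705/-1.752; half-tol=0.292, Σhalf²=0.581381
  +G: nom +39.600 → Σnom=-86.610; wc +0.350/-0.350 → slack +2.055/-2.102; half-tol=0.350, Σhalf²=0.703881
  +H: nom +47.400 → Σnom=-39.210; wc +0.370/-0.207 → slack +2.425/-2.309; half-tol=0.288, Σhalf²=0.787113
Nominal = -39.210. Worst-case = [-39.210 - 2.309, -39.210 + 2.425] = [-41.519, -36.785]. RSS = √0.787113 = 0.887.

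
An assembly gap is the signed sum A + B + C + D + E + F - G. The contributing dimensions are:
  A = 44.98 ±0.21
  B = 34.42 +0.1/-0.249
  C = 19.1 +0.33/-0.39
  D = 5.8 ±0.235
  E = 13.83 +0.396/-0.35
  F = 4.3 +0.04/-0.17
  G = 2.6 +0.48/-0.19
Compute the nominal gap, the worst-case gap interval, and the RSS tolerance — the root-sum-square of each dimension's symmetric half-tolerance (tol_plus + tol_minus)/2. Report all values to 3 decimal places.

nominal=119.830 wc=[117.746,121.331] rss=0.722

Stack each dimension's contribution:
  +A: nom +44.980 → Σnom=44.980; wc +0.210/-0.210 → slack +0.210/-0.210; half-tol=0.210, Σhalf²=0.044100
  +B: nom +34.420 → Σnom=79.400; wc +0.100/-0.249 → slack +0.310/-0.459; half-tol=0.174, Σhalf²=0.074550
  +C: nom +19.100 → Σnom=98.500; wc +0.330/-0.390 → slack +0.640/-0.849; half-tol=0.360, Σhalf²=0.204150
  +D: nom +5.800 → Σnom=104.300; wc +0.235/-0.235 → slack +0.875/-1.084; half-tol=0.235, Σhalf²=0.259375
  +E: nom +13.830 → Σnom=118.130; wc +0.396/-0.350 → slack +1.271/-1.434; half-tol=0.373, Σhalf²=0.398504
  +F: nom +4.300 → Σnom=122.430; wc +0.040/-0.170 → slack +1.311/-1.604; half-tol=0.105, Σhalf²=0.409529
  -G: nom -2.600 → Σnom=119.830; wc +0.190/-0.480 → slack +1.501/-2.084; half-tol=0.335, Σhalf²=0.521754
Nominal = 119.830. Worst-case = [119.830 - 2.084, 119.830 + 1.501] = [117.746, 121.331]. RSS = √0.521754 = 0.722.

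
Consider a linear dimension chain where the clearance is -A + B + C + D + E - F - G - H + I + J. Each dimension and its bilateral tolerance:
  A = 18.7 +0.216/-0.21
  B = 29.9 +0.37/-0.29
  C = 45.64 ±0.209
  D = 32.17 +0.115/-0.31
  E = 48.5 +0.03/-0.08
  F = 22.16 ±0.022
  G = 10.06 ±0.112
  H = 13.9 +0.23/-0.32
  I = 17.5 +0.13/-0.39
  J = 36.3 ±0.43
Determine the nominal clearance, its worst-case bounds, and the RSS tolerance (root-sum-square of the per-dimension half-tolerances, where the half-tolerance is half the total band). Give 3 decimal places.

nominal=145.190 wc=[142.901,147.138] rss=0.766

Stack each dimension's contribution:
  -A: nom -18.700 → Σnom=-18.700; wc +0.210/-0.216 → slack +0.210/-0.216; half-tol=0.213, Σhalf²=0.045369
  +B: nom +29.900 → Σnom=11.200; wc +0.370/-0.290 → slack +0.580/-0.506; half-tol=0.330, Σhalf²=0.154269
  +C: nom +45.640 → Σnom=56.840; wc +0.209/-0.209 → slack +0.789/-0.715; half-tol=0.209, Σhalf²=0.197950
  +D: nom +32.170 → Σnom=89.010; wc +0.115/-0.310 → slack +0.904/-1.025; half-tol=0.212, Σhalf²=0.243106
  +E: nom +48.500 → Σnom=137.510; wc +0.030/-0.080 → slack +0.934/-1.105; half-tol=0.055, Σhalf²=0.246131
  -F: nom -22.160 → Σnom=115.350; wc +0.022/-0.022 → slack +0.956/-1.127; half-tol=0.022, Σhalf²=0.246615
  -G: nom -10.060 → Σnom=105.290; wc +0.112/-0.112 → slack +1.068/-1.239; half-tol=0.112, Σhalf²=0.259159
  -H: nom -13.900 → Σnom=91.390; wc +0.320/-0.230 → slack +1.388/-1.469; half-tol=0.275, Σhalf²=0.334784
  +I: nom +17.500 → Σnom=108.890; wc +0.130/-0.390 → slack +1.518/-1.859; half-tol=0.260, Σhalf²=0.402384
  +J: nom +36.300 → Σnom=145.190; wc +0.430/-0.430 → slack +1.948/-2.289; half-tol=0.430, Σhalf²=0.587284
Nominal = 145.190. Worst-case = [145.190 - 2.289, 145.190 + 1.948] = [142.901, 147.138]. RSS = √0.587284 = 0.766.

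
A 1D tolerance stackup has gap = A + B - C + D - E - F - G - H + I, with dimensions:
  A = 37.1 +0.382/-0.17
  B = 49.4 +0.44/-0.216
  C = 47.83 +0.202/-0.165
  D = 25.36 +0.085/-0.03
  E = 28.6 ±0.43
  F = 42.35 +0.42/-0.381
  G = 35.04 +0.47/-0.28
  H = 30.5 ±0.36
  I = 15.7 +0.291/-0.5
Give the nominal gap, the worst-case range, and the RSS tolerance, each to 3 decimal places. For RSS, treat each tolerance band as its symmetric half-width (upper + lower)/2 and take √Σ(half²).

nominal=-56.760 wc=[-59.558,-53.946] rss=0.996

Stack each dimension's contribution:
  +A: nom +37.100 → Σnom=37.100; wc +0.382/-0.170 → slack +0.382/-0.170; half-tol=0.276, Σhalf²=0.076176
  +B: nom +49.400 → Σnom=86.500; wc +0.440/-0.216 → slack +0.822/-0.386; half-tol=0.328, Σhalf²=0.183760
  -C: nom -47.830 → Σnom=38.670; wc +0.165/-0.202 → slack +0.987/-0.588; half-tol=0.183, Σhalf²=0.217432
  +D: nom +25.360 → Σnom=64.030; wc +0.085/-0.030 → slack +1.072/-0.618; half-tol=0.058, Σhalf²=0.220739
  -E: nom -28.600 → Σnom=35.430; wc +0.430/-0.430 → slack +1.502/-1.048; half-tol=0.430, Σhalf²=0.405639
  -F: nom -42.350 → Σnom=-6.920; wc +0.381/-0.420 → slack +1.883/-1.468; half-tol=0.400, Σhalf²=0.566039
  -G: nom -35.040 → Σnom=-41.960; wc +0.280/-0.470 → slack +2.163/-1.938; half-tol=0.375, Σhalf²=0.706664
  -H: nom -30.500 → Σnom=-72.460; wc +0.360/-0.360 → slack +2.523/-2.298; half-tol=0.360, Σhalf²=0.836264
  +I: nom +15.700 → Σnom=-56.760; wc +0.291/-0.500 → slack +2.814/-2.798; half-tol=0.395, Σhalf²=0.992684
Nominal = -56.760. Worst-case = [-56.760 - 2.798, -56.760 + 2.814] = [-59.558, -53.946]. RSS = √0.992684 = 0.996.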